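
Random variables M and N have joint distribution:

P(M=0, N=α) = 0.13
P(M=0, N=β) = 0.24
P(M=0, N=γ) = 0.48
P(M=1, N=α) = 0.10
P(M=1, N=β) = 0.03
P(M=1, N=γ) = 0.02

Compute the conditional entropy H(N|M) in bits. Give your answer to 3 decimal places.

Marginals: p(M) = (0.8500, 0.1500), p(N) = (0.2300, 0.2700, 0.5000).
H(N|M) = Σ p(M) · H(N|M=·).
  M=0: p=0.8500, H(N|M=0) = 1.3950
  M=1: p=0.1500, H(N|M=1) = 1.2419
Weighted sum = 1.372 bits.

1.372 bits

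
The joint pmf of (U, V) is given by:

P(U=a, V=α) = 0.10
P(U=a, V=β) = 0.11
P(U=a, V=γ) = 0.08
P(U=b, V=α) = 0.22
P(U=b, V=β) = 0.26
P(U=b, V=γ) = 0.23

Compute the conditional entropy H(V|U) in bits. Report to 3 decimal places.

1.579 bits

Marginals: p(U) = (0.2900, 0.7100), p(V) = (0.3200, 0.3700, 0.3100).
H(V|U) = Σ p(U) · H(V|U=·).
  U=a: p=0.2900, H(V|U=a) = 1.5727
  U=b: p=0.7100, H(V|U=b) = 1.5813
Weighted sum = 1.579 bits.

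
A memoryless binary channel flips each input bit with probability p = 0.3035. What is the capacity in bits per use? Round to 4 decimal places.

Binary symmetric channel: C = 1 − h₂(ε) where h₂ is the binary entropy function.
h₂(0.3035) = −0.3035·log₂0.3035 − 0.6965·log₂0.6965 = 0.8855.
C = 1 − 0.8855 = 0.1145 bits per channel use.

0.1145 bits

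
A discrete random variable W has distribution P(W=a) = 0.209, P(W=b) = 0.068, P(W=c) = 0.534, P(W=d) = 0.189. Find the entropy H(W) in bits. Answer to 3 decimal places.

1.673 bits

H(W) = −Σ p·log₂ p.
  −(0.209)·log₂(0.209) = 0.4720
  −(0.068)·log₂(0.068) = 0.2637
  −(0.534)·log₂(0.534) = 0.4833
  −(0.189)·log₂(0.189) = 0.4543
Sum: 0.4720 + 0.2637 + 0.4833 + 0.4543 = 1.673 bits.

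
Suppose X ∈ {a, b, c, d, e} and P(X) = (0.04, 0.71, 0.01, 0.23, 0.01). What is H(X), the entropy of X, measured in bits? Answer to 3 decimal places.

H(X) = −Σ p·log₂ p.
  −(0.04)·log₂(0.04) = 0.1858
  −(0.71)·log₂(0.71) = 0.3508
  −(0.01)·log₂(0.01) = 0.0664
  −(0.23)·log₂(0.23) = 0.4877
  −(0.01)·log₂(0.01) = 0.0664
Sum: 0.1858 + 0.3508 + 0.0664 + 0.4877 + 0.0664 = 1.157 bits.

1.157 bits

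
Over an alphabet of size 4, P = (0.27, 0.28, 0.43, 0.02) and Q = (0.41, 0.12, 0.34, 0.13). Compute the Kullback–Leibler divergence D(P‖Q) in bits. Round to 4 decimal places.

0.2712 bits

D(P‖Q) = Σ p·log₂(p/q).
  0.27·log₂(0.27/0.41) = -0.16272
  0.28·log₂(0.28/0.12) = 0.34227
  0.43·log₂(0.43/0.34) = 0.14568
  0.02·log₂(0.02/0.13) = -0.05401
D(P‖Q) = 0.2712 bits.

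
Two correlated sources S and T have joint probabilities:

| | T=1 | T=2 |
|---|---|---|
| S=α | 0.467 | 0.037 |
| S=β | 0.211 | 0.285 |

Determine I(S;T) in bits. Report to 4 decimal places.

0.2278 bits

Marginals: p(S) = (0.5040, 0.4960), p(T) = (0.6780, 0.3220).
I(S;T) = H(S) + H(T) − H(S,T).
H(S) = 1.0000, H(T) = 0.9065, H(S,T) = 1.6787.
I(S;T) = 1.0000 + 0.9065 − 1.6787 = 0.2278 bits.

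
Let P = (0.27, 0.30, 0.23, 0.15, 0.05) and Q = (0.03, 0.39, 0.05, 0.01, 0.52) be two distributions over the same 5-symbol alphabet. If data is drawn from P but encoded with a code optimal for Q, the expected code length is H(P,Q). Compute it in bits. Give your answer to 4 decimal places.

H(P,Q) = −Σ p·log₂ q.
  −0.27·log₂(0.03) = 1.36590
  −0.30·log₂(0.39) = 0.40754
  −0.23·log₂(0.05) = 0.99404
  −0.15·log₂(0.01) = 0.99658
  −0.05·log₂(0.52) = 0.04717
H(P,Q) = 3.8112 bits.

3.8112 bits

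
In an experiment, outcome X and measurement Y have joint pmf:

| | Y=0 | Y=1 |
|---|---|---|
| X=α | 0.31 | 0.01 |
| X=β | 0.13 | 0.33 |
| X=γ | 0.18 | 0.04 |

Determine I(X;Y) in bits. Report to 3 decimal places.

0.348 bits

Marginals: p(X) = (0.3200, 0.4600, 0.2200), p(Y) = (0.6200, 0.3800).
I(X;Y) = Σ p(x,y)·log₂[p(x,y)/(p(x)p(y))].
  (α,0): 0.31·log₂(1.5625) = 0.1996
  (α,1): 0.01·log₂(0.0822) = -0.0360
  (β,0): 0.13·log₂(0.4558) = -0.1474
  (β,1): 0.33·log₂(1.8879) = 0.3025
  (γ,0): 0.18·log₂(1.3196) = 0.0720
  (γ,1): 0.04·log₂(0.4785) = -0.0425
Sum = 0.348 bits.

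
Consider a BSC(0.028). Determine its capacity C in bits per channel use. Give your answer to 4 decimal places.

0.8157 bits

Binary symmetric channel: C = 1 − h₂(ε) where h₂ is the binary entropy function.
h₂(0.028) = −0.028·log₂0.028 − 0.972·log₂0.972 = 0.1843.
C = 1 − 0.1843 = 0.8157 bits per channel use.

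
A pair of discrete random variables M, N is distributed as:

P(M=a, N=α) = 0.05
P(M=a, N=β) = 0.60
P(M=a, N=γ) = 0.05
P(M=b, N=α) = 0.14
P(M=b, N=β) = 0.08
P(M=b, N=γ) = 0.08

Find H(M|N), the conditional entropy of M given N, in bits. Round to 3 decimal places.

Chain rule: H(M|N) = H(M,N) − H(N).
Marginals: p(M) = (0.7000, 0.3000), p(N) = (0.1900, 0.6800, 0.1300).
H(M,N) = 1.8545 bits; H(N) = 1.2162 bits.
H(M|N) = 1.8545 − 1.2162 = 0.638 bits.

0.638 bits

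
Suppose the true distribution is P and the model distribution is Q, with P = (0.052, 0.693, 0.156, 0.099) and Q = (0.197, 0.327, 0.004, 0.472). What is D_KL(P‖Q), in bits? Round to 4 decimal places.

1.2524 bits

D(P‖Q) = Σ p·log₂(p/q).
  0.052·log₂(0.052/0.197) = -0.09992
  0.693·log₂(0.693/0.327) = 0.75091
  0.156·log₂(0.156/0.004) = 0.82452
  0.099·log₂(0.099/0.472) = -0.22308
D(P‖Q) = 1.2524 bits.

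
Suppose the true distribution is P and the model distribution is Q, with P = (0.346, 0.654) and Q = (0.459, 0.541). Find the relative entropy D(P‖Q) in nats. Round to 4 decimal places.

D(P‖Q) = Σ p·ln(p/q).
  0.346·ln(0.346/0.459) = -0.09778
  0.654·ln(0.654/0.541) = 0.12406
D(P‖Q) = 0.0263 nats.

0.0263 nats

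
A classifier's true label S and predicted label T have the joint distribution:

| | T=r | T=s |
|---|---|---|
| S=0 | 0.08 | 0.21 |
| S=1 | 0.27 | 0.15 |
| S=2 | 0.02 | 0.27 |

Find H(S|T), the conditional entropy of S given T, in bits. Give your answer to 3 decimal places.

1.357 bits

Marginals: p(S) = (0.2900, 0.4200, 0.2900), p(T) = (0.3700, 0.6300).
H(S|T) = Σ p(T) · H(S|T=·).
  T=r: p=0.3700, H(S|T=r) = 1.0370
  T=s: p=0.6300, H(S|T=s) = 1.5452
Weighted sum = 1.357 bits.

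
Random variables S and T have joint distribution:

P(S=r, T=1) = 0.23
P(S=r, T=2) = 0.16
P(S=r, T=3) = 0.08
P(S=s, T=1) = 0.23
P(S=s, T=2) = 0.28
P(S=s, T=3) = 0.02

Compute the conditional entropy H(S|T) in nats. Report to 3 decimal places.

Chain rule: H(S|T) = H(S,T) − H(T).
Marginals: p(S) = (0.4700, 0.5300), p(T) = (0.4600, 0.4400, 0.1000).
H(S,T) = 1.6060 nats; H(T) = 0.9487 nats.
H(S|T) = 1.6060 − 0.9487 = 0.657 nats.

0.657 nats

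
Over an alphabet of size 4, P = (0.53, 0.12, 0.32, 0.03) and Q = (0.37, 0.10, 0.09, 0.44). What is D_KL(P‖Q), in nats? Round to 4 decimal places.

0.5377 nats

D(P‖Q) = Σ p·ln(p/q).
  0.53·ln(0.53/0.37) = 0.19047
  0.12·ln(0.12/0.10) = 0.02188
  0.32·ln(0.32/0.09) = 0.40592
  0.03·ln(0.03/0.44) = -0.08057
D(P‖Q) = 0.5377 nats.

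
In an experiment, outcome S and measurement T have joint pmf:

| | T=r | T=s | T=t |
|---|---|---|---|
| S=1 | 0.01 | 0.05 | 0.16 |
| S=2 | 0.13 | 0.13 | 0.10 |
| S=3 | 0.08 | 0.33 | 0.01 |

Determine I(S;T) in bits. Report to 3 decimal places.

Marginals: p(S) = (0.2200, 0.3600, 0.4200), p(T) = (0.2200, 0.5100, 0.2700).
I(S;T) = H(S) + H(T) − H(S,T).
H(S) = 1.5368, H(T) = 1.4860, H(S,T) = 2.6888.
I(S;T) = 1.5368 + 1.4860 − 2.6888 = 0.334 bits.

0.334 bits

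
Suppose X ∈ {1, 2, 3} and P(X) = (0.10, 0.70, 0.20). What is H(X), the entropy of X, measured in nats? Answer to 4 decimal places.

H(X) = −Σ p·ln p.
  −(0.10)·ln(0.10) = 0.23026
  −(0.70)·ln(0.70) = 0.24967
  −(0.20)·ln(0.20) = 0.32189
Sum: 0.23026 + 0.24967 + 0.32189 = 0.8018 nats.

0.8018 nats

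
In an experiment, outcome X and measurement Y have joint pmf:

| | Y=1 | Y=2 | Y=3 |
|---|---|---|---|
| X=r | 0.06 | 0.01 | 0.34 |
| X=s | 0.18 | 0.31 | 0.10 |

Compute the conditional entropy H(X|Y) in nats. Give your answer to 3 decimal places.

0.415 nats

Chain rule: H(X|Y) = H(X,Y) − H(Y).
Marginals: p(X) = (0.4100, 0.5900), p(Y) = (0.2400, 0.3200, 0.4400).
H(X,Y) = 1.4836 nats; H(Y) = 1.0684 nats.
H(X|Y) = 1.4836 − 1.0684 = 0.415 nats.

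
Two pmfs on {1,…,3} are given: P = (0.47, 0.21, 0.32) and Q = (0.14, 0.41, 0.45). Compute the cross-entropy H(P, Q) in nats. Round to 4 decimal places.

1.3668 nats

H(P,Q) = −Σ p·ln q.
  −0.47·ln(0.14) = 0.92407
  −0.21·ln(0.41) = 0.18724
  −0.32·ln(0.45) = 0.25552
H(P,Q) = 1.3668 nats.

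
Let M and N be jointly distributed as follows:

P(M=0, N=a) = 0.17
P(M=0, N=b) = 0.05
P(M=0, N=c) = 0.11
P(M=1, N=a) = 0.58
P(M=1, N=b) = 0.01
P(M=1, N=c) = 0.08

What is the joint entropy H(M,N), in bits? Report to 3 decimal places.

1.815 bits

H(M,N) = −Σ p(x,y)·log₂ p(x,y) over all 6 cells.
  cell (0,a): −0.17·log₂0.17 = 0.4346
  cell (0,b): −0.05·log₂0.05 = 0.2161
  cell (0,c): −0.11·log₂0.11 = 0.3503
  cell (1,a): −0.58·log₂0.58 = 0.4558
  cell (1,b): −0.01·log₂0.01 = 0.0664
  cell (1,c): −0.08·log₂0.08 = 0.2915
Sum = 1.815 bits.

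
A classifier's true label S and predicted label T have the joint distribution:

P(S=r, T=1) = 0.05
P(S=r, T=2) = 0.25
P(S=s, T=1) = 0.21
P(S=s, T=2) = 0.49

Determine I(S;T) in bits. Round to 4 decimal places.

Marginals: p(S) = (0.3000, 0.7000), p(T) = (0.2600, 0.7400).
I(S;T) = Σ p(x,y)·log₂[p(x,y)/(p(x)p(y))].
  (r,1): 0.05·log₂(0.6410) = -0.03208
  (r,2): 0.25·log₂(1.1261) = 0.04284
  (s,1): 0.21·log₂(1.1538) = 0.04335
  (s,2): 0.49·log₂(0.9459) = -0.03928
Sum = 0.0148 bits.

0.0148 bits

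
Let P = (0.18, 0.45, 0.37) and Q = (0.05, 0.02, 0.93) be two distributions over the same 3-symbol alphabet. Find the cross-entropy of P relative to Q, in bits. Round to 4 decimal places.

H(P,Q) = −Σ p·log₂ q.
  −0.18·log₂(0.05) = 0.77795
  −0.45·log₂(0.02) = 2.53974
  −0.37·log₂(0.93) = 0.03874
H(P,Q) = 3.3564 bits.

3.3564 bits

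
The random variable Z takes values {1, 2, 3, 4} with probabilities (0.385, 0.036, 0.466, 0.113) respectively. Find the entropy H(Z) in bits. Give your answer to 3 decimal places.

1.572 bits

H(Z) = −Σ p·log₂ p.
  −(0.385)·log₂(0.385) = 0.5302
  −(0.036)·log₂(0.036) = 0.1727
  −(0.466)·log₂(0.466) = 0.5133
  −(0.113)·log₂(0.113) = 0.3555
Sum: 0.5302 + 0.1727 + 0.5133 + 0.3555 = 1.572 bits.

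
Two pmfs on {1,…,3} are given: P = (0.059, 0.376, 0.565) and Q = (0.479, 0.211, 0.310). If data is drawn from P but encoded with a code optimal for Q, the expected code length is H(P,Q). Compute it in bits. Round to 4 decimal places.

H(P,Q) = −Σ p·log₂ q.
  −0.059·log₂(0.479) = 0.06265
  −0.376·log₂(0.211) = 0.84400
  −0.565·log₂(0.310) = 0.95466
H(P,Q) = 1.8613 bits.

1.8613 bits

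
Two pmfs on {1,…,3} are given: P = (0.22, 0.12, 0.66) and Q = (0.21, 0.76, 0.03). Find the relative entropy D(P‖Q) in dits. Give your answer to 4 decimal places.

0.7942 dits

D(P‖Q) = Σ p·log₁₀(p/q).
  0.22·log₁₀(0.22/0.21) = 0.00444
  0.12·log₁₀(0.12/0.76) = -0.09620
  0.66·log₁₀(0.66/0.03) = 0.88600
D(P‖Q) = 0.7942 dits.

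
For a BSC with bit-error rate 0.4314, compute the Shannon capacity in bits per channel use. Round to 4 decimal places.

Binary symmetric channel: C = 1 − h₂(ε) where h₂ is the binary entropy function.
h₂(0.4314) = −0.4314·log₂0.4314 − 0.5686·log₂0.5686 = 0.9864.
C = 1 − 0.9864 = 0.0136 bits per channel use.

0.0136 bits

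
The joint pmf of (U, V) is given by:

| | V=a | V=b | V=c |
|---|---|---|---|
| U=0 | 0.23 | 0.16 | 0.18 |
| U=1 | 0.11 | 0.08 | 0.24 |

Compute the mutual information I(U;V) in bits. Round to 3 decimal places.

Marginals: p(U) = (0.5700, 0.4300), p(V) = (0.3400, 0.2400, 0.4200).
I(U;V) = Σ p(x,y)·log₂[p(x,y)/(p(x)p(y))].
  (0,a): 0.23·log₂(1.1868) = 0.0568
  (0,b): 0.16·log₂(1.1696) = 0.0362
  (0,c): 0.18·log₂(0.7519) = -0.0741
  (1,a): 0.11·log₂(0.7524) = -0.0451
  (1,b): 0.08·log₂(0.7752) = -0.0294
  (1,c): 0.24·log₂(1.3289) = 0.0985
Sum = 0.043 bits.

0.043 bits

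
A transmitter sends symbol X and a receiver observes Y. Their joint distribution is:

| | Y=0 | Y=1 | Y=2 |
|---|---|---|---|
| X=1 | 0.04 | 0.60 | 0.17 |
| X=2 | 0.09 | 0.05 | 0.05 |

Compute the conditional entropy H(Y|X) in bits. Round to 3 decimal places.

1.106 bits

Marginals: p(X) = (0.8100, 0.1900), p(Y) = (0.1300, 0.6500, 0.2200).
H(Y|X) = Σ p(X) · H(Y|X=·).
  X=1: p=0.8100, H(Y|X=1) = 1.0077
  X=2: p=0.1900, H(Y|X=2) = 1.5243
Weighted sum = 1.106 bits.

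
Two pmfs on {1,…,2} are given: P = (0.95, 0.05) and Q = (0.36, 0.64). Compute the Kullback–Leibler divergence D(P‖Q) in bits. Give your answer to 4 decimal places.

1.1460 bits

D(P‖Q) = Σ p·log₂(p/q).
  0.95·log₂(0.95/0.36) = 1.32993
  0.05·log₂(0.05/0.64) = -0.18390
D(P‖Q) = 1.1460 bits.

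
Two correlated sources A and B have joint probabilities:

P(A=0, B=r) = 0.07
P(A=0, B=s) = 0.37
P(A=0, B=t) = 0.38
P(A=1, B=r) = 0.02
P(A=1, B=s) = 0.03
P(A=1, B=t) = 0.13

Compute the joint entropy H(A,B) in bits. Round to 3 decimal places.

H(A,B) = −Σ p(x,y)·log₂ p(x,y) over all 6 cells.
  cell (0,r): −0.07·log₂0.07 = 0.2686
  cell (0,s): −0.37·log₂0.37 = 0.5307
  cell (0,t): −0.38·log₂0.38 = 0.5305
  cell (1,r): −0.02·log₂0.02 = 0.1129
  cell (1,s): −0.03·log₂0.03 = 0.1518
  cell (1,t): −0.13·log₂0.13 = 0.3826
Sum = 1.977 bits.

1.977 bits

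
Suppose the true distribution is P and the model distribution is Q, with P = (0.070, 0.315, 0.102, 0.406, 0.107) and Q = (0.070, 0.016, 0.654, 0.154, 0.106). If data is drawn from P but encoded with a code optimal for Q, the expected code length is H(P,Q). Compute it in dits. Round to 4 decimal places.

H(P,Q) = −Σ p·log₁₀ q.
  −0.070·log₁₀(0.070) = 0.08084
  −0.315·log₁₀(0.016) = 0.56570
  −0.102·log₁₀(0.654) = 0.01881
  −0.406·log₁₀(0.154) = 0.32987
  −0.107·log₁₀(0.106) = 0.10429
H(P,Q) = 1.0995 dits.

1.0995 dits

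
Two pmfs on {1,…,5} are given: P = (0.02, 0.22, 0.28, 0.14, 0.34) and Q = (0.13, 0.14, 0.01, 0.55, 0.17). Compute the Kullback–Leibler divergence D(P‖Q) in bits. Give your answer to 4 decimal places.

1.4991 bits

D(P‖Q) = Σ p·log₂(p/q).
  0.02·log₂(0.02/0.13) = -0.05401
  0.22·log₂(0.22/0.14) = 0.14346
  0.28·log₂(0.28/0.01) = 1.34606
  0.14·log₂(0.14/0.55) = -0.27636
  0.34·log₂(0.34/0.17) = 0.34000
D(P‖Q) = 1.4991 bits.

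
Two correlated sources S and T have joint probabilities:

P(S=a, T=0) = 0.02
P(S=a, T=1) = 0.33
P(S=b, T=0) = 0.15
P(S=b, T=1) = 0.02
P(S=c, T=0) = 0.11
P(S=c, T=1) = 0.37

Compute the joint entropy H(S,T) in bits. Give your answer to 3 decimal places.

2.045 bits

H(S,T) = −Σ p(x,y)·log₂ p(x,y) over all 6 cells.
  cell (a,0): −0.02·log₂0.02 = 0.1129
  cell (a,1): −0.33·log₂0.33 = 0.5278
  cell (b,0): −0.15·log₂0.15 = 0.4105
  cell (b,1): −0.02·log₂0.02 = 0.1129
  cell (c,0): −0.11·log₂0.11 = 0.3503
  cell (c,1): −0.37·log₂0.37 = 0.5307
Sum = 2.045 bits.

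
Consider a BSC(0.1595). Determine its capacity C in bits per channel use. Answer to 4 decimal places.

Binary symmetric channel: C = 1 − h₂(ε) where h₂ is the binary entropy function.
h₂(0.1595) = −0.1595·log₂0.1595 − 0.8405·log₂0.8405 = 0.6331.
C = 1 − 0.6331 = 0.3669 bits per channel use.

0.3669 bits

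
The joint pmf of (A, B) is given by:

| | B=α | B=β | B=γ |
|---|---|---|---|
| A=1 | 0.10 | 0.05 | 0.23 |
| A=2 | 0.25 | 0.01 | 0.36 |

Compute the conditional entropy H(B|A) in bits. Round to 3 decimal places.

1.175 bits

Chain rule: H(B|A) = H(A,B) − H(A).
Marginals: p(A) = (0.3800, 0.6200), p(B) = (0.3500, 0.0600, 0.5900).
H(A,B) = 2.1330 bits; H(A) = 0.9580 bits.
H(B|A) = 2.1330 − 0.9580 = 1.175 bits.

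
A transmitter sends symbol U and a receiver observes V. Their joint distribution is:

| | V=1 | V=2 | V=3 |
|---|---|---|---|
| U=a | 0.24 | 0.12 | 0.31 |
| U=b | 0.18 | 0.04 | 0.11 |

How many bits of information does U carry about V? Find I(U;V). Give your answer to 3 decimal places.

0.023 bits

Marginals: p(U) = (0.6700, 0.3300), p(V) = (0.4200, 0.1600, 0.4200).
I(U;V) = Σ p(x,y)·log₂[p(x,y)/(p(x)p(y))].
  (a,1): 0.24·log₂(0.8529) = -0.0551
  (a,2): 0.12·log₂(1.1194) = 0.0195
  (a,3): 0.31·log₂(1.1016) = 0.0433
  (b,1): 0.18·log₂(1.2987) = 0.0679
  (b,2): 0.04·log₂(0.7576) = -0.0160
  (b,3): 0.11·log₂(0.7937) = -0.0367
Sum = 0.023 bits.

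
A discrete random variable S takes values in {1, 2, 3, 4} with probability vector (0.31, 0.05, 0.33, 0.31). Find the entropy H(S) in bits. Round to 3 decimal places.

H(S) = −Σ p·log₂ p.
  −(0.31)·log₂(0.31) = 0.5238
  −(0.05)·log₂(0.05) = 0.2161
  −(0.33)·log₂(0.33) = 0.5278
  −(0.31)·log₂(0.31) = 0.5238
Sum: 0.5238 + 0.2161 + 0.5278 + 0.5238 = 1.792 bits.

1.792 bits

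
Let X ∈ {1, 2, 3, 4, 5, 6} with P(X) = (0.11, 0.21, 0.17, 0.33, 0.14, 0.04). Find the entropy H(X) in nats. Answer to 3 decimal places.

H(X) = −Σ p·ln p.
  −(0.11)·ln(0.11) = 0.2428
  −(0.21)·ln(0.21) = 0.3277
  −(0.17)·ln(0.17) = 0.3012
  −(0.33)·ln(0.33) = 0.3659
  −(0.14)·ln(0.14) = 0.2753
  −(0.04)·ln(0.04) = 0.1288
Sum: 0.2428 + 0.3277 + 0.3012 + 0.3659 + 0.2753 + 0.1288 = 1.642 nats.

1.642 nats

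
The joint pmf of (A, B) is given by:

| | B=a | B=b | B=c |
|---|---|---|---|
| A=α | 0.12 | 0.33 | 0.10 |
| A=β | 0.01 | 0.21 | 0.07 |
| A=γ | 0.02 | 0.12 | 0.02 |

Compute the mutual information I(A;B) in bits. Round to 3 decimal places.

0.049 bits

Marginals: p(A) = (0.5500, 0.2900, 0.1600), p(B) = (0.1500, 0.6600, 0.1900).
I(A;B) = Σ p(x,y)·log₂[p(x,y)/(p(x)p(y))].
  (α,a): 0.12·log₂(1.4545) = 0.0649
  (α,b): 0.33·log₂(0.9091) = -0.0454
  (α,c): 0.10·log₂(0.9569) = -0.0064
  (β,a): 0.01·log₂(0.2299) = -0.0212
  (β,b): 0.21·log₂(1.0972) = 0.0281
  (β,c): 0.07·log₂(1.2704) = 0.0242
  (γ,a): 0.02·log₂(0.8333) = -0.0053
  (γ,b): 0.12·log₂(1.1364) = 0.0221
  (γ,c): 0.02·log₂(0.6579) = -0.0121
Sum = 0.049 bits.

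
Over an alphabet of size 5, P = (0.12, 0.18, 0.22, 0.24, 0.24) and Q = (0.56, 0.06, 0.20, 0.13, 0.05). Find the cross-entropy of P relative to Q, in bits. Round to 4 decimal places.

3.0855 bits

H(P,Q) = −Σ p·log₂ q.
  −0.12·log₂(0.56) = 0.10038
  −0.18·log₂(0.06) = 0.73060
  −0.22·log₂(0.20) = 0.51082
  −0.24·log₂(0.13) = 0.70642
  −0.24·log₂(0.05) = 1.03726
H(P,Q) = 3.0855 bits.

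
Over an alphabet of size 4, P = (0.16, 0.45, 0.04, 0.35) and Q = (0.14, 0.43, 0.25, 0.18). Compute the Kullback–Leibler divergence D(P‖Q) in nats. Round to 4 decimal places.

D(P‖Q) = Σ p·ln(p/q).
  0.16·ln(0.16/0.14) = 0.02137
  0.45·ln(0.45/0.43) = 0.02046
  0.04·ln(0.04/0.25) = -0.07330
  0.35·ln(0.35/0.18) = 0.23274
D(P‖Q) = 0.2013 nats.

0.2013 nats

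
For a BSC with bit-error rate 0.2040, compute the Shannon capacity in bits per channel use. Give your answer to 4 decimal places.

Binary symmetric channel: C = 1 − h₂(ε) where h₂ is the binary entropy function.
h₂(0.2040) = −0.2040·log₂0.2040 − 0.7960·log₂0.7960 = 0.7299.
C = 1 − 0.7299 = 0.2701 bits per channel use.

0.2701 bits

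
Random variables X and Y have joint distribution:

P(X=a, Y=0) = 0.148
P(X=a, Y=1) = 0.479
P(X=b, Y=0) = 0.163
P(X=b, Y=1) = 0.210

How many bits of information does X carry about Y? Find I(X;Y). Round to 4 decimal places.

Marginals: p(X) = (0.6270, 0.3730), p(Y) = (0.3110, 0.6890).
I(X;Y) = Σ p(x,y)·log₂[p(x,y)/(p(x)p(y))].
  (a,0): 0.148·log₂(0.7590) = -0.05888
  (a,1): 0.479·log₂(1.1088) = 0.07136
  (b,0): 0.163·log₂(1.4051) = 0.07999
  (b,1): 0.210·log₂(0.8171) = -0.06119
Sum = 0.0313 bits.

0.0313 bits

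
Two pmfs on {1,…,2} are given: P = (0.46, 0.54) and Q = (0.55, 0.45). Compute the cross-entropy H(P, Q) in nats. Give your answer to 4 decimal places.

0.7062 nats

H(P,Q) = −Σ p·ln q.
  −0.46·ln(0.55) = 0.27501
  −0.54·ln(0.45) = 0.43119
H(P,Q) = 0.7062 nats.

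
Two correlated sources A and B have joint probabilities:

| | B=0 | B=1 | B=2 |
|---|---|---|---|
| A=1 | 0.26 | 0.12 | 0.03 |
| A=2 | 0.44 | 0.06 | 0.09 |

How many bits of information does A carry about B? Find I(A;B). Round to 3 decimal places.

0.048 bits

Marginals: p(A) = (0.4100, 0.5900), p(B) = (0.7000, 0.1800, 0.1200).
I(A;B) = H(A) + H(B) − H(A,B).
H(A) = 0.9765, H(B) = 1.1726, H(A,B) = 2.1015.
I(A;B) = 0.9765 + 1.1726 − 2.1015 = 0.048 bits.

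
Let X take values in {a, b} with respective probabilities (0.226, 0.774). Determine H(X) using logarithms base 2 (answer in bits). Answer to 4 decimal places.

H(X) = −Σ p·log₂ p.
  −(0.226)·log₂(0.226) = 0.48491
  −(0.774)·log₂(0.774) = 0.28607
Sum: 0.48491 + 0.28607 = 0.7710 bits.

0.7710 bits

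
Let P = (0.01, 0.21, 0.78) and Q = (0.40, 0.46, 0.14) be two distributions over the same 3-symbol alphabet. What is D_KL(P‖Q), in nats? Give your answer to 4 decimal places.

D(P‖Q) = Σ p·ln(p/q).
  0.01·ln(0.01/0.40) = -0.03689
  0.21·ln(0.21/0.46) = -0.16466
  0.78·ln(0.78/0.14) = 1.33977
D(P‖Q) = 1.1382 nats.

1.1382 nats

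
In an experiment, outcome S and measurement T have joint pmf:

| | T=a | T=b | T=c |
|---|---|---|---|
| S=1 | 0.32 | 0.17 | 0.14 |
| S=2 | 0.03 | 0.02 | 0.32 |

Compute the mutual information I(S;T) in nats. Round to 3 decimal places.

Marginals: p(S) = (0.6300, 0.3700), p(T) = (0.3500, 0.1900, 0.4600).
I(S;T) = H(S) + H(T) − H(S,T).
H(S) = 0.6590, H(T) = 1.0402, H(S,T) = 1.4892.
I(S;T) = 0.6590 + 1.0402 − 1.4892 = 0.210 nats.

0.210 nats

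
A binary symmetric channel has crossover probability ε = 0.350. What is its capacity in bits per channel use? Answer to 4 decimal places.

0.0659 bits

Binary symmetric channel: C = 1 − h₂(ε) where h₂ is the binary entropy function.
h₂(0.350) = −0.350·log₂0.350 − 0.650·log₂0.650 = 0.9341.
C = 1 − 0.9341 = 0.0659 bits per channel use.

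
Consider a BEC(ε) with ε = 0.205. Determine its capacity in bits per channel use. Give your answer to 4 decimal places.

Binary erasure channel: capacity C = 1 − ε.
C = 1 − 0.205 = 0.7950 bits per channel use.

0.7950 bits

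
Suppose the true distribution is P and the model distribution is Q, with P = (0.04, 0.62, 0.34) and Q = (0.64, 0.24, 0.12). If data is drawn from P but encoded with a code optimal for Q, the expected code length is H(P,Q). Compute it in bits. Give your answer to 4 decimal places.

2.3423 bits

H(P,Q) = −Σ p·log₂ q.
  −0.04·log₂(0.64) = 0.02575
  −0.62·log₂(0.24) = 1.27651
  −0.34·log₂(0.12) = 1.04002
H(P,Q) = 2.3423 bits.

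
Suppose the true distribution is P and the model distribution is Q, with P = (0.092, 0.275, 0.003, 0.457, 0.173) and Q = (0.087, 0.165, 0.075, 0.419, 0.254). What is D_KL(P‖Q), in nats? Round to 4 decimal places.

0.1092 nats

D(P‖Q) = Σ p·ln(p/q).
  0.092·ln(0.092/0.087) = 0.00514
  0.275·ln(0.275/0.165) = 0.14048
  0.003·ln(0.003/0.075) = -0.00966
  0.457·ln(0.457/0.419) = 0.03967
  0.173·ln(0.173/0.254) = -0.06644
D(P‖Q) = 0.1092 nats.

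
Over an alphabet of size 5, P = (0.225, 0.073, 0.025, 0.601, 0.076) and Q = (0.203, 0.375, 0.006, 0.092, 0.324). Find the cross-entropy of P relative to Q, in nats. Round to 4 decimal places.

H(P,Q) = −Σ p·ln q.
  −0.225·ln(0.203) = 0.35877
  −0.073·ln(0.375) = 0.07160
  −0.025·ln(0.006) = 0.12790
  −0.601·ln(0.092) = 1.43397
  −0.076·ln(0.324) = 0.08565
H(P,Q) = 2.0779 nats.

2.0779 nats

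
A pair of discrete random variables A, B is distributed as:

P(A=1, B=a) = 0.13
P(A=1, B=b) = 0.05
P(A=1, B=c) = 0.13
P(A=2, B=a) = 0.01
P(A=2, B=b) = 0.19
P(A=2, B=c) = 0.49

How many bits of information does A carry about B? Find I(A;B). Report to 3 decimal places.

0.205 bits

Marginals: p(A) = (0.3100, 0.6900), p(B) = (0.1400, 0.2400, 0.6200).
I(A;B) = H(A) + H(B) − H(A,B).
H(A) = 0.8932, H(B) = 1.3188, H(A,B) = 2.0073.
I(A;B) = 0.8932 + 1.3188 − 2.0073 = 0.205 bits.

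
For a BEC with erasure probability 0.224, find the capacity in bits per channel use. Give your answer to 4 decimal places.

Binary erasure channel: capacity C = 1 − ε.
C = 1 − 0.224 = 0.7760 bits per channel use.

0.7760 bits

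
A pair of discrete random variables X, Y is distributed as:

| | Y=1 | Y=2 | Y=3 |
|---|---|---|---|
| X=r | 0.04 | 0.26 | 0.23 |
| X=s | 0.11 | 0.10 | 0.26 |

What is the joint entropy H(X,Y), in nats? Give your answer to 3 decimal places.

H(X,Y) = −Σ p(x,y)·ln p(x,y) over all 6 cells.
  cell (r,1): −0.04·ln0.04 = 0.1288
  cell (r,2): −0.26·ln0.26 = 0.3502
  cell (r,3): −0.23·ln0.23 = 0.3380
  cell (s,1): −0.11·ln0.11 = 0.2428
  cell (s,2): −0.10·ln0.10 = 0.2303
  cell (s,3): −0.26·ln0.26 = 0.3502
Sum = 1.640 nats.

1.640 nats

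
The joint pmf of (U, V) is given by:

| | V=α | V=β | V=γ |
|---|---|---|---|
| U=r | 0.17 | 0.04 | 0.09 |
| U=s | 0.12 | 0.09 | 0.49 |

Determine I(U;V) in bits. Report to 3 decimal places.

0.121 bits

Marginals: p(U) = (0.3000, 0.7000), p(V) = (0.2900, 0.1300, 0.5800).
I(U;V) = Σ p(x,y)·log₂[p(x,y)/(p(x)p(y))].
  (r,α): 0.17·log₂(1.9540) = 0.1643
  (r,β): 0.04·log₂(1.0256) = 0.0015
  (r,γ): 0.09·log₂(0.5172) = -0.0856
  (s,α): 0.12·log₂(0.5911) = -0.0910
  (s,β): 0.09·log₂(0.9890) = -0.0014
  (s,γ): 0.49·log₂(1.2069) = 0.1329
Sum = 0.121 bits.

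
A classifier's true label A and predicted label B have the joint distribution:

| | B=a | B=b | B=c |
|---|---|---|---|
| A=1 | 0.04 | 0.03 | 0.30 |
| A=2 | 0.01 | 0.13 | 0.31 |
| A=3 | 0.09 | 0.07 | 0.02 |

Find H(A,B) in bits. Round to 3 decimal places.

H(A,B) = −Σ p(x,y)·log₂ p(x,y) over all 9 cells.
  cell (1,a): −0.04·log₂0.04 = 0.1858
  cell (1,b): −0.03·log₂0.03 = 0.1518
  cell (1,c): −0.30·log₂0.30 = 0.5211
  cell (2,a): −0.01·log₂0.01 = 0.0664
  cell (2,b): −0.13·log₂0.13 = 0.3826
  cell (2,c): −0.31·log₂0.31 = 0.5238
  cell (3,a): −0.09·log₂0.09 = 0.3127
  cell (3,b): −0.07·log₂0.07 = 0.2686
  cell (3,c): −0.02·log₂0.02 = 0.1129
Sum = 2.526 bits.

2.526 bits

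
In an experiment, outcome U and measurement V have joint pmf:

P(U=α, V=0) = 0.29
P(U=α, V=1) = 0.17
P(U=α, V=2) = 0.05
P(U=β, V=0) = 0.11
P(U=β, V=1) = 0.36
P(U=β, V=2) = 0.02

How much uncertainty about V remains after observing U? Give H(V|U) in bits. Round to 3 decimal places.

1.163 bits

Marginals: p(U) = (0.5100, 0.4900), p(V) = (0.4000, 0.5300, 0.0700).
H(V|U) = Σ p(U) · H(V|U=·).
  U=α: p=0.5100, H(V|U=α) = 1.3199
  U=β: p=0.4900, H(V|U=β) = 0.9990
Weighted sum = 1.163 bits.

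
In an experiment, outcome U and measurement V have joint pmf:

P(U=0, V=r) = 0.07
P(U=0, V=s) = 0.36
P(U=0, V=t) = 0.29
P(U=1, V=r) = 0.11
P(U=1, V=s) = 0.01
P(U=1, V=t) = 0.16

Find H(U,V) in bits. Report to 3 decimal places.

H(U,V) = −Σ p(x,y)·log₂ p(x,y) over all 6 cells.
  cell (0,r): −0.07·log₂0.07 = 0.2686
  cell (0,s): −0.36·log₂0.36 = 0.5306
  cell (0,t): −0.29·log₂0.29 = 0.5179
  cell (1,r): −0.11·log₂0.11 = 0.3503
  cell (1,s): −0.01·log₂0.01 = 0.0664
  cell (1,t): −0.16·log₂0.16 = 0.4230
Sum = 2.157 bits.

2.157 bits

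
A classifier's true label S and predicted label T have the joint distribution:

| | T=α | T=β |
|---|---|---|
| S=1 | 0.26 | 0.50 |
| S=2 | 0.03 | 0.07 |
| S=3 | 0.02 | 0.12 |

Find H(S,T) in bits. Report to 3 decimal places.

1.906 bits

H(S,T) = −Σ p(x,y)·log₂ p(x,y) over all 6 cells.
  cell (1,α): −0.26·log₂0.26 = 0.5053
  cell (1,β): −0.50·log₂0.50 = 0.5000
  cell (2,α): −0.03·log₂0.03 = 0.1518
  cell (2,β): −0.07·log₂0.07 = 0.2686
  cell (3,α): −0.02·log₂0.02 = 0.1129
  cell (3,β): −0.12·log₂0.12 = 0.3671
Sum = 1.906 bits.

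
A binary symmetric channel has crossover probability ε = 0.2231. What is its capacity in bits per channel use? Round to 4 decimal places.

0.2342 bits

Binary symmetric channel: C = 1 − h₂(ε) where h₂ is the binary entropy function.
h₂(0.2231) = −0.2231·log₂0.2231 − 0.7769·log₂0.7769 = 0.7658.
C = 1 − 0.7658 = 0.2342 bits per channel use.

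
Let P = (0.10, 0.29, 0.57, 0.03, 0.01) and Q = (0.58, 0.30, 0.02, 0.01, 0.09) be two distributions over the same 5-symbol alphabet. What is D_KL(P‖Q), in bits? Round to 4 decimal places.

2.5028 bits

D(P‖Q) = Σ p·log₂(p/q).
  0.10·log₂(0.10/0.58) = -0.25361
  0.29·log₂(0.29/0.30) = -0.01418
  0.57·log₂(0.57/0.02) = 2.75475
  0.03·log₂(0.03/0.01) = 0.04755
  0.01·log₂(0.01/0.09) = -0.03170
D(P‖Q) = 2.5028 bits.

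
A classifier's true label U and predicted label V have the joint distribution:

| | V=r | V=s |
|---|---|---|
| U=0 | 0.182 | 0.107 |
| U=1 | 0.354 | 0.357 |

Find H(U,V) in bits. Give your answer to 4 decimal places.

H(U,V) = −Σ p(x,y)·log₂ p(x,y) over all 4 cells.
  cell (0,r): −0.182·log₂0.182 = 0.44735
  cell (0,s): −0.107·log₂0.107 = 0.34500
  cell (1,r): −0.354·log₂0.354 = 0.53036
  cell (1,s): −0.357·log₂0.357 = 0.53050
Sum = 1.8532 bits.

1.8532 bits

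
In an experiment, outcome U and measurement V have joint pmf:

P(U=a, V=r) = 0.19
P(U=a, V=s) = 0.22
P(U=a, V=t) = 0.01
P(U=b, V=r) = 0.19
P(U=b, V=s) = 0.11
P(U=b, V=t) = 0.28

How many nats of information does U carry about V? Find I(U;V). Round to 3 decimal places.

Marginals: p(U) = (0.4200, 0.5800), p(V) = (0.3800, 0.3300, 0.2900).
I(U;V) = Σ p(x,y)·ln[p(x,y)/(p(x)p(y))].
  (a,r): 0.19·ln(1.1905) = 0.0331
  (a,s): 0.22·ln(1.5873) = 0.1016
  (a,t): 0.01·ln(0.0821) = -0.0250
  (b,r): 0.19·ln(0.8621) = -0.0282
  (b,s): 0.11·ln(0.5747) = -0.0609
  (b,t): 0.28·ln(1.6647) = 0.1427
Sum = 0.163 nats.

0.163 nats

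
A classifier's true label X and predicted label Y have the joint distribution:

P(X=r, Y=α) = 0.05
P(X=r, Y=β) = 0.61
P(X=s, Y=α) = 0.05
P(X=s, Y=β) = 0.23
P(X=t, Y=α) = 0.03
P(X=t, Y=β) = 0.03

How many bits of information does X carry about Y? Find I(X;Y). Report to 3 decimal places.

0.052 bits

Marginals: p(X) = (0.6600, 0.2800, 0.0600), p(Y) = (0.1300, 0.8700).
I(X;Y) = Σ p(x,y)·log₂[p(x,y)/(p(x)p(y))].
  (r,α): 0.05·log₂(0.5828) = -0.0390
  (r,β): 0.61·log₂(1.0623) = 0.0532
  (s,α): 0.05·log₂(1.3736) = 0.0229
  (s,β): 0.23·log₂(0.9442) = -0.0191
  (t,α): 0.03·log₂(3.8462) = 0.0583
  (t,β): 0.03·log₂(0.5747) = -0.0240
Sum = 0.052 bits.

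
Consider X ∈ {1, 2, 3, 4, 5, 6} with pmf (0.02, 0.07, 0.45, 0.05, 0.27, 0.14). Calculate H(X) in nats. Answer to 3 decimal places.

1.402 nats

H(X) = −Σ p·ln p.
  −(0.02)·ln(0.02) = 0.0782
  −(0.07)·ln(0.07) = 0.1861
  −(0.45)·ln(0.45) = 0.3593
  −(0.05)·ln(0.05) = 0.1498
  −(0.27)·ln(0.27) = 0.3535
  −(0.14)·ln(0.14) = 0.2753
Sum: 0.0782 + 0.1861 + 0.3593 + 0.1498 + 0.3535 + 0.2753 = 1.402 nats.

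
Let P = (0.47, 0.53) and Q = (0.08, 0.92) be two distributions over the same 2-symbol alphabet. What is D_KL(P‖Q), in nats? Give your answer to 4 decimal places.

D(P‖Q) = Σ p·ln(p/q).
  0.47·ln(0.47/0.08) = 0.83223
  0.53·ln(0.53/0.92) = -0.29229
D(P‖Q) = 0.5399 nats.

0.5399 nats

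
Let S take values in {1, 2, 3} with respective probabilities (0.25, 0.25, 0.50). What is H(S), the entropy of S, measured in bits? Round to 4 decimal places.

1.5000 bits

H(S) = −Σ p·log₂ p.
  −(0.25)·log₂(0.25) = 0.50000
  −(0.25)·log₂(0.25) = 0.50000
  −(0.50)·log₂(0.50) = 0.50000
Sum: 0.50000 + 0.50000 + 0.50000 = 1.5000 bits.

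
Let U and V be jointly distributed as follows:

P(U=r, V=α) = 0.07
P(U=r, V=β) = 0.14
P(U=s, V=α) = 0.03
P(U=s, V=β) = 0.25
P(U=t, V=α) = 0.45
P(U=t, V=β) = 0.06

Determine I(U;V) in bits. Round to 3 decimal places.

0.396 bits

Marginals: p(U) = (0.2100, 0.2800, 0.5100), p(V) = (0.5500, 0.4500).
I(U;V) = H(U) + H(V) − H(U,V).
H(U) = 1.4825, H(V) = 0.9928, H(U,V) = 2.0794.
I(U;V) = 1.4825 + 0.9928 − 2.0794 = 0.396 bits.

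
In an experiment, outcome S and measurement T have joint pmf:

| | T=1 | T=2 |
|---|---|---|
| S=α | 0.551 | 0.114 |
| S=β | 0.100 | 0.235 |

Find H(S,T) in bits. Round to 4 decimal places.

H(S,T) = −Σ p(x,y)·log₂ p(x,y) over all 4 cells.
  cell (α,1): −0.551·log₂0.551 = 0.47379
  cell (α,2): −0.114·log₂0.114 = 0.35715
  cell (β,1): −0.100·log₂0.100 = 0.33219
  cell (β,2): −0.235·log₂0.235 = 0.49098
Sum = 1.6541 bits.

1.6541 bits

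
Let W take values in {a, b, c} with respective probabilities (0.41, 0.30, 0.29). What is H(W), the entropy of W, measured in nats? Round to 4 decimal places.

H(W) = −Σ p·ln p.
  −(0.41)·ln(0.41) = 0.36556
  −(0.30)·ln(0.30) = 0.36119
  −(0.29)·ln(0.29) = 0.35898
Sum: 0.36556 + 0.36119 + 0.35898 = 1.0857 nats.

1.0857 nats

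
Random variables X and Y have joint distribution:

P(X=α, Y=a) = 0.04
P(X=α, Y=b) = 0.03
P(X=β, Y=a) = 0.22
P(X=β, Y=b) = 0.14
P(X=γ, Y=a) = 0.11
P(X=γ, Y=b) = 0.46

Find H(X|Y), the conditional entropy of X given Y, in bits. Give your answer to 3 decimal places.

1.130 bits

Marginals: p(X) = (0.0700, 0.3600, 0.5700), p(Y) = (0.3700, 0.6300).
H(X|Y) = Σ p(Y) · H(X|Y=·).
  Y=a: p=0.3700, H(X|Y=a) = 1.3132
  Y=b: p=0.6300, H(X|Y=b) = 1.0226
Weighted sum = 1.130 bits.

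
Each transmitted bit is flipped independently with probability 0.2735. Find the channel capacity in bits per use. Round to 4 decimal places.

0.1536 bits

Binary symmetric channel: C = 1 − h₂(ε) where h₂ is the binary entropy function.
h₂(0.2735) = −0.2735·log₂0.2735 − 0.7265·log₂0.7265 = 0.8464.
C = 1 − 0.8464 = 0.1536 bits per channel use.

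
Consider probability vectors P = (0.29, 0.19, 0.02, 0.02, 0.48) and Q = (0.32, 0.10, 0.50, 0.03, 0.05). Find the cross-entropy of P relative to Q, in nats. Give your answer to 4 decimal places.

H(P,Q) = −Σ p·ln q.
  −0.29·ln(0.32) = 0.33044
  −0.19·ln(0.10) = 0.43749
  −0.02·ln(0.50) = 0.01386
  −0.02·ln(0.03) = 0.07013
  −0.48·ln(0.05) = 1.43795
H(P,Q) = 2.2899 nats.

2.2899 nats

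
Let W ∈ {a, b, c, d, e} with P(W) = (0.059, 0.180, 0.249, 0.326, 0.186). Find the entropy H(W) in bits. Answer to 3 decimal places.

2.164 bits

H(W) = −Σ p·log₂ p.
  −(0.059)·log₂(0.059) = 0.2409
  −(0.180)·log₂(0.180) = 0.4453
  −(0.249)·log₂(0.249) = 0.4994
  −(0.326)·log₂(0.326) = 0.5272
  −(0.186)·log₂(0.186) = 0.4514
Sum: 0.2409 + 0.4453 + 0.4994 + 0.5272 + 0.4514 = 2.164 bits.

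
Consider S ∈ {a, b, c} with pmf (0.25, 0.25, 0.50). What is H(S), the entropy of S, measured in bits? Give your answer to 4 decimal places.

H(S) = −Σ p·log₂ p.
  −(0.25)·log₂(0.25) = 0.50000
  −(0.25)·log₂(0.25) = 0.50000
  −(0.50)·log₂(0.50) = 0.50000
Sum: 0.50000 + 0.50000 + 0.50000 = 1.5000 bits.

1.5000 bits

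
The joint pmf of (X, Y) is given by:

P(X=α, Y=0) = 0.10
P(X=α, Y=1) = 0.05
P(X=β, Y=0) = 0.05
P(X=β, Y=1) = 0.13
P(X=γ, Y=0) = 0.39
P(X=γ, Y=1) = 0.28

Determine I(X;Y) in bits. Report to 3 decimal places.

Marginals: p(X) = (0.1500, 0.1800, 0.6700), p(Y) = (0.5400, 0.4600).
I(X;Y) = H(X) + H(Y) − H(X,Y).
H(X) = 1.2430, H(Y) = 0.9954, H(X,Y) = 2.1910.
I(X;Y) = 1.2430 + 0.9954 − 2.1910 = 0.047 bits.

0.047 bits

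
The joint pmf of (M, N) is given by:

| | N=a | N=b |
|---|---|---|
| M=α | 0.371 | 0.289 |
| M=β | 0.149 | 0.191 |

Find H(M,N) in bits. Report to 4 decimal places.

1.9137 bits

H(M,N) = −Σ p(x,y)·log₂ p(x,y) over all 4 cells.
  cell (α,a): −0.371·log₂0.371 = 0.53072
  cell (α,b): −0.289·log₂0.289 = 0.51756
  cell (β,a): −0.149·log₂0.149 = 0.40925
  cell (β,b): −0.191·log₂0.191 = 0.45618
Sum = 1.9137 bits.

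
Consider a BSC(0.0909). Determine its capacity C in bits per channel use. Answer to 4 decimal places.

0.5605 bits

Binary symmetric channel: C = 1 − h₂(ε) where h₂ is the binary entropy function.
h₂(0.0909) = −0.0909·log₂0.0909 − 0.9091·log₂0.9091 = 0.4395.
C = 1 − 0.4395 = 0.5605 bits per channel use.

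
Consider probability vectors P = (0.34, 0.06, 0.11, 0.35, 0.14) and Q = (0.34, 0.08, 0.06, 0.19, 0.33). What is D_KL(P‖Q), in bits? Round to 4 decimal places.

0.2066 bits

D(P‖Q) = Σ p·log₂(p/q).
  0.34·log₂(0.34/0.34) = 0.00000
  0.06·log₂(0.06/0.08) = -0.02490
  0.11·log₂(0.11/0.06) = 0.09619
  0.35·log₂(0.35/0.19) = 0.30847
  0.14·log₂(0.14/0.33) = -0.17319
D(P‖Q) = 0.2066 bits.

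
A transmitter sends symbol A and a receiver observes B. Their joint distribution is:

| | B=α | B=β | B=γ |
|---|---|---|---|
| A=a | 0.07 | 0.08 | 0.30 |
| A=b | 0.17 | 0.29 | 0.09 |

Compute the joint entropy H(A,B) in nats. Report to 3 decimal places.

1.626 nats

H(A,B) = −Σ p(x,y)·ln p(x,y) over all 6 cells.
  cell (a,α): −0.07·ln0.07 = 0.1861
  cell (a,β): −0.08·ln0.08 = 0.2021
  cell (a,γ): −0.30·ln0.30 = 0.3612
  cell (b,α): −0.17·ln0.17 = 0.3012
  cell (b,β): −0.29·ln0.29 = 0.3590
  cell (b,γ): −0.09·ln0.09 = 0.2167
Sum = 1.626 nats.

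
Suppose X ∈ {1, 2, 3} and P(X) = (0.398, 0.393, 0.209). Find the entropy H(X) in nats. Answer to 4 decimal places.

1.0609 nats

H(X) = −Σ p·ln p.
  −(0.398)·ln(0.398) = 0.36668
  −(0.393)·ln(0.393) = 0.36704
  −(0.209)·ln(0.209) = 0.32717
Sum: 0.36668 + 0.36704 + 0.32717 = 1.0609 nats.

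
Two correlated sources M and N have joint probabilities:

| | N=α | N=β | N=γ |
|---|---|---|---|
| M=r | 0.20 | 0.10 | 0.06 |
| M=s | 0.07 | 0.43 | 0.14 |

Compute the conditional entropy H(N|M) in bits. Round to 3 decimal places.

1.287 bits

Chain rule: H(N|M) = H(M,N) − H(M).
Marginals: p(M) = (0.3600, 0.6400), p(N) = (0.2700, 0.5300, 0.2000).
H(M,N) = 2.2293 bits; H(M) = 0.9427 bits.
H(N|M) = 2.2293 − 0.9427 = 1.287 bits.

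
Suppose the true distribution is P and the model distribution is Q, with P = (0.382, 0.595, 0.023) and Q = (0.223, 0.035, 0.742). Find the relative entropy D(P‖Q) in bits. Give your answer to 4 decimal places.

D(P‖Q) = Σ p·log₂(p/q).
  0.382·log₂(0.382/0.223) = 0.29663
  0.595·log₂(0.595/0.035) = 2.43204
  0.023·log₂(0.023/0.742) = -0.11527
D(P‖Q) = 2.6134 bits.

2.6134 bits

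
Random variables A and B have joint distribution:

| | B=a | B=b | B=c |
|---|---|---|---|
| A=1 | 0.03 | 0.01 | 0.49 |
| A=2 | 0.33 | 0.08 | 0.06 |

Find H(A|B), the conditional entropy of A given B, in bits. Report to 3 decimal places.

Chain rule: H(A|B) = H(A,B) − H(B).
Marginals: p(A) = (0.5300, 0.4700), p(B) = (0.3600, 0.0900, 0.5500).
H(A,B) = 1.7854 bits; H(B) = 1.3176 bits.
H(A|B) = 1.7854 − 1.3176 = 0.468 bits.

0.468 bits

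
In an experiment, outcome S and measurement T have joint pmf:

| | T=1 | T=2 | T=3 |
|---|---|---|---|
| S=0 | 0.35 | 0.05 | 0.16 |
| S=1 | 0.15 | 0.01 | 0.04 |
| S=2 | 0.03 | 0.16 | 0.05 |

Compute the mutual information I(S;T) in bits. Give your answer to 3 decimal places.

Marginals: p(S) = (0.5600, 0.2000, 0.2400), p(T) = (0.5300, 0.2200, 0.2500).
I(S;T) = H(S) + H(T) − H(S,T).
H(S) = 1.4270, H(T) = 1.4660, H(S,T) = 2.6228.
I(S;T) = 1.4270 + 1.4660 − 2.6228 = 0.270 bits.

0.270 bits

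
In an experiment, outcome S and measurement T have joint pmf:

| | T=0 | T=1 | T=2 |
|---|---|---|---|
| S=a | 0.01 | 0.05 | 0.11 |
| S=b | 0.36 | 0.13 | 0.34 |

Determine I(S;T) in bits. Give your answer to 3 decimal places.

Marginals: p(S) = (0.1700, 0.8300), p(T) = (0.3700, 0.1800, 0.4500).
I(S;T) = H(S) + H(T) − H(S,T).
H(S) = 0.6577, H(T) = 1.4944, H(S,T) = 2.0753.
I(S;T) = 0.6577 + 1.4944 − 2.0753 = 0.077 bits.

0.077 bits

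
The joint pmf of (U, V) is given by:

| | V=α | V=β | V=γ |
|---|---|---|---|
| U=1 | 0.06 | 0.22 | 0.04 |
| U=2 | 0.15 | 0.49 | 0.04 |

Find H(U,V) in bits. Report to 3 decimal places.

H(U,V) = −Σ p(x,y)·log₂ p(x,y) over all 6 cells.
  cell (1,α): −0.06·log₂0.06 = 0.2435
  cell (1,β): −0.22·log₂0.22 = 0.4806
  cell (1,γ): −0.04·log₂0.04 = 0.1858
  cell (2,α): −0.15·log₂0.15 = 0.4105
  cell (2,β): −0.49·log₂0.49 = 0.5043
  cell (2,γ): −0.04·log₂0.04 = 0.1858
Sum = 2.010 bits.

2.010 bits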